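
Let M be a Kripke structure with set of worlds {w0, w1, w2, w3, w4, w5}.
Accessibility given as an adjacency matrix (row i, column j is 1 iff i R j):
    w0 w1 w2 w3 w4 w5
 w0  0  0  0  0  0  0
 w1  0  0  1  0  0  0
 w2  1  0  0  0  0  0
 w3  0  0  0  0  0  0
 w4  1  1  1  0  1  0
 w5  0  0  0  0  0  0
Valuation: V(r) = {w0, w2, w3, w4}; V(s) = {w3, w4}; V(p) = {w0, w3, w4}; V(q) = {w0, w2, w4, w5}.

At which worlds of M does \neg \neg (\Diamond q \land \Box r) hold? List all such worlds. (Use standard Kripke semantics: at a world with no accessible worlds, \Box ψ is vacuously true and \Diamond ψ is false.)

Recall that \Box ψ holds at a world iff ψ holds at every accessible world, and \Diamond ψ holds iff ψ holds at some accessible world.
Let φ = \neg \neg (\Diamond q \land \Box r). Evaluate φ at each world:
  w0 (successors ∅): φ is false.
  w1 (successors {w2}): φ is true.
  w2 (successors {w0}): φ is true.
  w3 (successors ∅): φ is false.
  w4 (successors {w0, w1, w2, w4}): φ is false.
  w5 (successors ∅): φ is false.
For instance, at w4:
  At w4: \neg (\Diamond q \land \Box r) is true, so \neg \neg (\Diamond q \land \Box r) is false.
    At w4: \Diamond q \land \Box r is false, so \neg (\Diamond q \land \Box r) is true.
      At w4: \Diamond q is true, \Box r is false, so \Diamond q \land \Box r is false.
Satisfying worlds: {w1, w2}

w1, w2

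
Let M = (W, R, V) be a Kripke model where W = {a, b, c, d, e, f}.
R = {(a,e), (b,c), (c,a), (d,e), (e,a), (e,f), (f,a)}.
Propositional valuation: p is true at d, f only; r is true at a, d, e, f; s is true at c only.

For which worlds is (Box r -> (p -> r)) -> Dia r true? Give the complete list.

Let φ = (Box r -> (p -> r)) -> Dia r. Evaluate φ at each world:
  a (successors {e}): φ is true.
  b (successors {c}): φ is false.
  c (successors {a}): φ is true.
  d (successors {e}): φ is true.
  e (successors {a, f}): φ is true.
  f (successors {a}): φ is true.
For instance, at f:
  At f: Box r -> (p -> r) is true, Dia r is true, so (Box r -> (p -> r)) -> Dia r is true.
    At f: Box r is true, p -> r is true, so Box r -> (p -> r) is true.
      At f: Box r requires r at every successor {a}.
        At a: r is true.
      So Box r is true at f.
    At f: Dia r requires r at some successor in {a}.
      r holds at a, so Dia r is true at f.
Satisfying worlds: {a, c, d, e, f}

a, c, d, e, f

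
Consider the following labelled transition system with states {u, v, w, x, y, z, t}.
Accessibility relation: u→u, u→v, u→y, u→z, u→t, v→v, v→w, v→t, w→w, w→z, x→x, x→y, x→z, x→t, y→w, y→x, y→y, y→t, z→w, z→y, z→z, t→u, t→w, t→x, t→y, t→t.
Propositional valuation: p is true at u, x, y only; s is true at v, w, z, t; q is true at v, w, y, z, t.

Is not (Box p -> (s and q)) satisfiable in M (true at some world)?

No

Let φ = not (Box p -> (s and q)). Evaluate φ at each world:
  u (successors {u, v, y, z, t}): φ is false.
  v (successors {v, w, t}): φ is false.
  w (successors {w, z}): φ is false.
  x (successors {x, y, z, t}): φ is false.
  y (successors {w, x, y, t}): φ is false.
  z (successors {w, y, z}): φ is false.
  t (successors {u, w, x, y, t}): φ is false.
For instance, at t:
  At t: Box p -> (s and q) is true, so not (Box p -> (s and q)) is false.
    At t: Box p is false, s and q is true, so Box p -> (s and q) is true.
      At t: Box p requires p at every successor {u, w, x, y, t}.
        p fails at w, so Box p is false at t.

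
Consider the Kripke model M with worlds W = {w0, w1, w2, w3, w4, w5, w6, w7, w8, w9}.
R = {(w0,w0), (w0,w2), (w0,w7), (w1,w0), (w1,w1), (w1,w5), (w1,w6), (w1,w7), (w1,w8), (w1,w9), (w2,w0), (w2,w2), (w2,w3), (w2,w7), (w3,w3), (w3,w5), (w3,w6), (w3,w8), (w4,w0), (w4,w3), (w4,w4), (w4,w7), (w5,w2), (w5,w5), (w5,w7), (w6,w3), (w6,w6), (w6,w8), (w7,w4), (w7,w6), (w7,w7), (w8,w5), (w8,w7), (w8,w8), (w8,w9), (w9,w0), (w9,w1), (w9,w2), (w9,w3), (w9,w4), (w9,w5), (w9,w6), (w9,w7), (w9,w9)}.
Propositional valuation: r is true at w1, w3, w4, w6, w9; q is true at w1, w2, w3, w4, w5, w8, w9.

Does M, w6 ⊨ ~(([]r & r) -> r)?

Recall that []ψ holds at a world iff ψ holds at every accessible world, and <>ψ holds iff ψ holds at some accessible world.
At w6: ([]r & r) -> r is true, so ~(([]r & r) -> r) is false.
  At w6: []r & r is false, r is true, so ([]r & r) -> r is true.
    At w6: []r is false, r is true, so []r & r is false.
      At w6: []r requires r at every successor {w3, w6, w8}.
        r fails at w8, so []r is false at w6.

No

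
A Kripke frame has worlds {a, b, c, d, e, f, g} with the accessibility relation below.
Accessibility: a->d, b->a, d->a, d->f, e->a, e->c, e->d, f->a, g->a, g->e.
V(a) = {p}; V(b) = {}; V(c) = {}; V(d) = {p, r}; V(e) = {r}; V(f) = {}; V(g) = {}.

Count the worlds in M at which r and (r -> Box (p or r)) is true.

0

Recall that Box ψ holds at a world iff ψ holds at every accessible world, and Dia ψ holds iff ψ holds at some accessible world.
Let φ = r and (r -> Box (p or r)). Evaluate φ at each world:
  a (successors {d}): φ is false.
  b (successors {a}): φ is false.
  c (successors ∅): φ is false.
  d (successors {a, f}): φ is false.
  e (successors {a, c, d}): φ is false.
  f (successors {a}): φ is false.
  g (successors {a, e}): φ is false.
For instance, at g:
  At g: r is false, r -> Box (p or r) is true, so r and (r -> Box (p or r)) is false.
    At g: r is false, Box (p or r) is true, so r -> Box (p or r) is true.
      At g: Box (p or r) requires p or r at every successor {a, e}.
        At a: p or r is true.
        At e: p or r is true.
      So Box (p or r) is true at g.
Satisfying worlds: none.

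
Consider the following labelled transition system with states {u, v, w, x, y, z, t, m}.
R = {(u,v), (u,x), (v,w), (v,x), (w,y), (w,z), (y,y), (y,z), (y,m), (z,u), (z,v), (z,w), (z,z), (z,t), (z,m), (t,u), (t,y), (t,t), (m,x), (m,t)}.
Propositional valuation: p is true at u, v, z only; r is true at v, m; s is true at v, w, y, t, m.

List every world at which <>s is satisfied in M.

u, v, w, y, z, t, m

Recall that <>ψ holds at a world iff ψ holds at some accessible world.
Let φ = <>s. Evaluate φ at each world:
  u (successors {v, x}): φ is true.
  v (successors {w, x}): φ is true.
  w (successors {y, z}): φ is true.
  x (successors ∅): φ is false.
  y (successors {y, z, m}): φ is true.
  z (successors {u, v, w, z, t, m}): φ is true.
  t (successors {u, y, t}): φ is true.
  m (successors {x, t}): φ is true.
For instance, at u:
  At u: <>s requires s at some successor in {v, x}.
    s holds at v, so <>s is true at u.
Satisfying worlds: {u, v, w, y, z, t, m}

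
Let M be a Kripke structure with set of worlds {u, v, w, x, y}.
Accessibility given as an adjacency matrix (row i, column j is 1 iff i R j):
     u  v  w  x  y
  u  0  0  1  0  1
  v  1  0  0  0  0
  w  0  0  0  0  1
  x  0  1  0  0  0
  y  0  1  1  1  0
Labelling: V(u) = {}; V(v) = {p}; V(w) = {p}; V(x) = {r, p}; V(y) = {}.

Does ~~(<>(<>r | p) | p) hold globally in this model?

Recall that <>ψ holds at a world iff ψ holds at some accessible world.
Let φ = ~~(<>(<>r | p) | p). Evaluate φ at each world:
  u (successors {w, y}): φ is true.
  v (successors {u}): φ is true.
  w (successors {y}): φ is true.
  x (successors {v}): φ is true.
  y (successors {v, w, x}): φ is true.
For instance, at u:
  At u: ~(<>(<>r | p) | p) is false, so ~~(<>(<>r | p) | p) is true.
    At u: <>(<>r | p) | p is true, so ~(<>(<>r | p) | p) is false.
      At u: <>(<>r | p) is true, p is false, so <>(<>r | p) | p is true.

Yes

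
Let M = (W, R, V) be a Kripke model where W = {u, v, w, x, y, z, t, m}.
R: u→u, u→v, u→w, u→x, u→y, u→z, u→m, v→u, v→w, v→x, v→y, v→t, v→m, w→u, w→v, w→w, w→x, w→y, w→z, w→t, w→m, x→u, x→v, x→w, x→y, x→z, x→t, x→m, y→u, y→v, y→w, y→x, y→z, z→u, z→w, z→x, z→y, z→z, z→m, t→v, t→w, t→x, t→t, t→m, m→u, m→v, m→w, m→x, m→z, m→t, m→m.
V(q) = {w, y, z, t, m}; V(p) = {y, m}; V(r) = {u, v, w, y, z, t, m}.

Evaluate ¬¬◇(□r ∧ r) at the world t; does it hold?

No

At t: ¬◇(□r ∧ r) is true, so ¬¬◇(□r ∧ r) is false.
  At t: ◇(□r ∧ r) is false, so ¬◇(□r ∧ r) is true.
    At t: ◇(□r ∧ r) requires □r ∧ r at some successor in {v, w, x, t, m}.
      At v: □r ∧ r is false.
      At w: □r ∧ r is false.
      At x: □r ∧ r is false.
      At t: □r ∧ r is false.
      At m: □r ∧ r is false.
    So ◇(□r ∧ r) is false at t.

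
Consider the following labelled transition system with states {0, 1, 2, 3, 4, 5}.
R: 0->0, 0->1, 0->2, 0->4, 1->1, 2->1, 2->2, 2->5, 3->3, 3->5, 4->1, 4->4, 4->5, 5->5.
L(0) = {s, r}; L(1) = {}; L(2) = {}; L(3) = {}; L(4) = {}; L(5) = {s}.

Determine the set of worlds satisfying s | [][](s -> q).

0, 1, 5

Recall that []ψ holds at a world iff ψ holds at every accessible world, and <>ψ holds iff ψ holds at some accessible world.
Let φ = s | [][](s -> q). Evaluate φ at each world:
  0 (successors {0, 1, 2, 4}): φ is true.
  1 (successors {1}): φ is true.
  2 (successors {1, 2, 5}): φ is false.
  3 (successors {3, 5}): φ is false.
  4 (successors {1, 4, 5}): φ is false.
  5 (successors {5}): φ is true.
For instance, at 5:
  At 5: s is true, [][](s -> q) is false, so s | [][](s -> q) is true.
    At 5: [][](s -> q) requires [](s -> q) at every successor {5}.
      [](s -> q) fails at 5, so [][](s -> q) is false at 5.
Satisfying worlds: {0, 1, 5}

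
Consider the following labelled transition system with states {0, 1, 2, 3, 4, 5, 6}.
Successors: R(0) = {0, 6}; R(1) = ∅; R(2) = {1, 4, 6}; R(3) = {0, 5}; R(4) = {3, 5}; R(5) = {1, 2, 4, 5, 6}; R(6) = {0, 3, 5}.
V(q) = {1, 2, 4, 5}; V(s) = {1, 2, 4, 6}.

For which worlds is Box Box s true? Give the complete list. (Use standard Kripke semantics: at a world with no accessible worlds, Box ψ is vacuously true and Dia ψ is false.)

Let φ = Box Box s. Evaluate φ at each world:
  0 (successors {0, 6}): φ is false.
  1 (successors ∅): φ is true.
  2 (successors {1, 4, 6}): φ is false.
  3 (successors {0, 5}): φ is false.
  4 (successors {3, 5}): φ is false.
  5 (successors {1, 2, 4, 5, 6}): φ is false.
  6 (successors {0, 3, 5}): φ is false.
For instance, at 0:
  At 0: Box Box s requires Box s at every successor {0, 6}.
    Box s fails at 0, so Box Box s is false at 0.
      At 0: Box s requires s at every successor {0, 6}.
        s fails at 0, so Box s is false at 0.
Satisfying worlds: {1}

1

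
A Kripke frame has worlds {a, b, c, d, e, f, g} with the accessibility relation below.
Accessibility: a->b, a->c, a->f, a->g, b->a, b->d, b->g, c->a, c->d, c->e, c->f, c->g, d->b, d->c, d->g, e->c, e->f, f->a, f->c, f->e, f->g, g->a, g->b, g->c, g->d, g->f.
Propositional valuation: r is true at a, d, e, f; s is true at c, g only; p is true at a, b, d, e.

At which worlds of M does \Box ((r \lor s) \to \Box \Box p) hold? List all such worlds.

Recall that \Box ψ holds at a world iff ψ holds at every accessible world, and \Diamond ψ holds iff ψ holds at some accessible world.
Let φ = \Box ((r \lor s) \to \Box \Box p). Evaluate φ at each world:
  a (successors {b, c, f, g}): φ is false.
  b (successors {a, d, g}): φ is false.
  c (successors {a, d, e, f, g}): φ is false.
  d (successors {b, c, g}): φ is false.
  e (successors {c, f}): φ is false.
  f (successors {a, c, e, g}): φ is false.
  g (successors {a, b, c, d, f}): φ is false.
For instance, at d:
  At d: \Box ((r \lor s) \to \Box \Box p) requires (r \lor s) \to \Box \Box p at every successor {b, c, g}.
    (r \lor s) \to \Box \Box p fails at c, so \Box ((r \lor s) \to \Box \Box p) is false at d.
      At c: r \lor s is true, \Box \Box p is false, so (r \lor s) \to \Box \Box p is false.
Satisfying worlds: none.

none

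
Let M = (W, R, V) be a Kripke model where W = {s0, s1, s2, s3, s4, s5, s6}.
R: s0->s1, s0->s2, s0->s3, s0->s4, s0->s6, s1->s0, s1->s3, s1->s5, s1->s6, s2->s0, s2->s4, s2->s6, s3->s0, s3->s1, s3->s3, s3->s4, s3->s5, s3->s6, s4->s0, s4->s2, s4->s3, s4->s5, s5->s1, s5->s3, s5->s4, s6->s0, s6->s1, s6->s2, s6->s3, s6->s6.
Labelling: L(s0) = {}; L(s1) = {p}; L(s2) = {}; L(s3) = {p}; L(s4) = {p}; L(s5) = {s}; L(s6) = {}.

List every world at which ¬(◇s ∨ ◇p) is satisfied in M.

none

Let φ = ¬(◇s ∨ ◇p). Evaluate φ at each world:
  s0 (successors {s1, s2, s3, s4, s6}): φ is false.
  s1 (successors {s0, s3, s5, s6}): φ is false.
  s2 (successors {s0, s4, s6}): φ is false.
  s3 (successors {s0, s1, s3, s4, s5, s6}): φ is false.
  s4 (successors {s0, s2, s3, s5}): φ is false.
  s5 (successors {s1, s3, s4}): φ is false.
  s6 (successors {s0, s1, s2, s3, s6}): φ is false.
For instance, at s3:
  At s3: ◇s ∨ ◇p is true, so ¬(◇s ∨ ◇p) is false.
    At s3: ◇s is true, ◇p is true, so ◇s ∨ ◇p is true.
      At s3: ◇s requires s at some successor in {s0, s1, s3, s4, s5, s6}.
        s holds at s5, so ◇s is true at s3.
      At s3: ◇p requires p at some successor in {s0, s1, s3, s4, s5, s6}.
        p holds at s1, so ◇p is true at s3.
Satisfying worlds: none.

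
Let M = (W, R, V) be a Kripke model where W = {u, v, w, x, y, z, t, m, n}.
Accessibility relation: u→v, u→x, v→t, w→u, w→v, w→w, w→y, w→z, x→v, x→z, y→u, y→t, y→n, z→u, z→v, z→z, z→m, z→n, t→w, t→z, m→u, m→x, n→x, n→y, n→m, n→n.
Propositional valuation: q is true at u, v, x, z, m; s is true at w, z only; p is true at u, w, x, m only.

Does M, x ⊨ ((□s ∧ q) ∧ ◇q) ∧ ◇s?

No

At x: (□s ∧ q) ∧ ◇q is false, ◇s is true, so ((□s ∧ q) ∧ ◇q) ∧ ◇s is false.
  At x: □s ∧ q is false, ◇q is true, so (□s ∧ q) ∧ ◇q is false.
    At x: □s is false, q is true, so □s ∧ q is false.
      At x: □s requires s at every successor {v, z}.
        s fails at v, so □s is false at x.
    At x: ◇q requires q at some successor in {v, z}.
      q holds at v, so ◇q is true at x.
  At x: ◇s requires s at some successor in {v, z}.
    s holds at z, so ◇s is true at x.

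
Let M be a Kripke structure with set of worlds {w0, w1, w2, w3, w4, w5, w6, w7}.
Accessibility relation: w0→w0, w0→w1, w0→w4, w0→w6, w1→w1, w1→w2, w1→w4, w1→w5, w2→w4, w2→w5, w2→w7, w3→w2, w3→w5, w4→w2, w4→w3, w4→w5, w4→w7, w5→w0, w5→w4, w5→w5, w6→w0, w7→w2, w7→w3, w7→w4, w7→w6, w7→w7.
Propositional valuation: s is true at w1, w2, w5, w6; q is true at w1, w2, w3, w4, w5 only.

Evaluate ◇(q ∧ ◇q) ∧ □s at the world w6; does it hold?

No

At w6: ◇(q ∧ ◇q) is false, □s is false, so ◇(q ∧ ◇q) ∧ □s is false.
  At w6: ◇(q ∧ ◇q) requires q ∧ ◇q at some successor in {w0}.
    At w0: q ∧ ◇q is false.
  So ◇(q ∧ ◇q) is false at w6.
  At w6: □s requires s at every successor {w0}.
    s fails at w0, so □s is false at w6.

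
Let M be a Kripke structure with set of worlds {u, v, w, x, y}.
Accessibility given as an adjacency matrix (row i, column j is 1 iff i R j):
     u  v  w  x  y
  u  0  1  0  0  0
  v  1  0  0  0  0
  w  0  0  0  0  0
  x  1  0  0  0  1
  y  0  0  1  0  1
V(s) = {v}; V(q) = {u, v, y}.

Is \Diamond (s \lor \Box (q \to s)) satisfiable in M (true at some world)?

Yes

Recall that \Box ψ holds at a world iff ψ holds at every accessible world, and \Diamond ψ holds iff ψ holds at some accessible world.
Let φ = \Diamond (s \lor \Box (q \to s)). Evaluate φ at each world:
  u (successors {v}): φ is true.
  v (successors {u}): φ is true.
  w (successors ∅): φ is false.
  x (successors {u, y}): φ is true.
  y (successors {w, y}): φ is true.
Detail at u (witness):
  At u: \Diamond (s \lor \Box (q \to s)) requires s \lor \Box (q \to s) at some successor in {v}.
    s \lor \Box (q \to s) holds at v, so \Diamond (s \lor \Box (q \to s)) is true at u.
      At v: s is true, \Box (q \to s) is false, so s \lor \Box (q \to s) is true.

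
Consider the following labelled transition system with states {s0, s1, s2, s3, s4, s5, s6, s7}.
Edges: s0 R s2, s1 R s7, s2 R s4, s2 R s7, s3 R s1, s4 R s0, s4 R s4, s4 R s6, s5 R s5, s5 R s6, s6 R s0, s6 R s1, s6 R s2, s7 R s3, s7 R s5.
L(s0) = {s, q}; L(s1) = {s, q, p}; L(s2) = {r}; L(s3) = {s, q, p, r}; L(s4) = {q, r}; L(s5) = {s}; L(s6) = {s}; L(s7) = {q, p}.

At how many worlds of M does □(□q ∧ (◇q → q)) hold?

1

Let φ = □(□q ∧ (◇q → q)). Evaluate φ at each world:
  s0 (successors {s2}): φ is false.
  s1 (successors {s7}): φ is false.
  s2 (successors {s4, s7}): φ is false.
  s3 (successors {s1}): φ is true.
  s4 (successors {s0, s4, s6}): φ is false.
  s5 (successors {s5, s6}): φ is false.
  s6 (successors {s0, s1, s2}): φ is false.
  s7 (successors {s3, s5}): φ is false.
For instance, at s1:
  At s1: □(□q ∧ (◇q → q)) requires □q ∧ (◇q → q) at every successor {s7}.
    □q ∧ (◇q → q) fails at s7, so □(□q ∧ (◇q → q)) is false at s1.
      At s7: □q is false, ◇q → q is true, so □q ∧ (◇q → q) is false.
Satisfying worlds: {s3}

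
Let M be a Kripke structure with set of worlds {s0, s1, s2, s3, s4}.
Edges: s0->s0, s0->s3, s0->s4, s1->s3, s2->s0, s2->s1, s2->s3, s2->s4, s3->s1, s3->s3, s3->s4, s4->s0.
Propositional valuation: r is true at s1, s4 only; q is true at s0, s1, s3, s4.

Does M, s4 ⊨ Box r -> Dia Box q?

At s4: Box r is false, Dia Box q is true, so Box r -> Dia Box q is true.
  At s4: Box r requires r at every successor {s0}.
    r fails at s0, so Box r is false at s4.
  At s4: Dia Box q requires Box q at some successor in {s0}.
    Box q holds at s0, so Dia Box q is true at s4.
      At s0: Box q requires q at every successor {s0, s3, s4}.
        At s0: q is true.
        At s3: q is true.
        At s4: q is true.
      So Box q is true at s0.

Yes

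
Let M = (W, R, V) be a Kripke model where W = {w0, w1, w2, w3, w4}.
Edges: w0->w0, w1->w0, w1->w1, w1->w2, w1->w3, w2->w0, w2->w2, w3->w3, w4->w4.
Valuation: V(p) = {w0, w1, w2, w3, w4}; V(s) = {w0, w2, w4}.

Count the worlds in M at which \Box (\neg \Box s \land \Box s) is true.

Let φ = \Box (\neg \Box s \land \Box s). Evaluate φ at each world:
  w0 (successors {w0}): φ is false.
  w1 (successors {w0, w1, w2, w3}): φ is false.
  w2 (successors {w0, w2}): φ is false.
  w3 (successors {w3}): φ is false.
  w4 (successors {w4}): φ is false.
For instance, at w0:
  At w0: \Box (\neg \Box s \land \Box s) requires \neg \Box s \land \Box s at every successor {w0}.
    \neg \Box s \land \Box s fails at w0, so \Box (\neg \Box s \land \Box s) is false at w0.
      At w0: \neg \Box s is false, \Box s is true, so \neg \Box s \land \Box s is false.
Satisfying worlds: none.

0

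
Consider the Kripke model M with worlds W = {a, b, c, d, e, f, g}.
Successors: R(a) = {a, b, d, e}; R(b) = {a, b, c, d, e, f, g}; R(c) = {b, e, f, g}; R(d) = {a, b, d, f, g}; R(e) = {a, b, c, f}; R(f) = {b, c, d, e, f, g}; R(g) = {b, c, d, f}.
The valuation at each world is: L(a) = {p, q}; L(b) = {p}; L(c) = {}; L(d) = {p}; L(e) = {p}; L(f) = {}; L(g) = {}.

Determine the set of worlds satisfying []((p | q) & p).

Let φ = []((p | q) & p). Evaluate φ at each world:
  a (successors {a, b, d, e}): φ is true.
  b (successors {a, b, c, d, e, f, g}): φ is false.
  c (successors {b, e, f, g}): φ is false.
  d (successors {a, b, d, f, g}): φ is false.
  e (successors {a, b, c, f}): φ is false.
  f (successors {b, c, d, e, f, g}): φ is false.
  g (successors {b, c, d, f}): φ is false.
For instance, at d:
  At d: []((p | q) & p) requires (p | q) & p at every successor {a, b, d, f, g}.
    (p | q) & p fails at f, so []((p | q) & p) is false at d.
Satisfying worlds: {a}

a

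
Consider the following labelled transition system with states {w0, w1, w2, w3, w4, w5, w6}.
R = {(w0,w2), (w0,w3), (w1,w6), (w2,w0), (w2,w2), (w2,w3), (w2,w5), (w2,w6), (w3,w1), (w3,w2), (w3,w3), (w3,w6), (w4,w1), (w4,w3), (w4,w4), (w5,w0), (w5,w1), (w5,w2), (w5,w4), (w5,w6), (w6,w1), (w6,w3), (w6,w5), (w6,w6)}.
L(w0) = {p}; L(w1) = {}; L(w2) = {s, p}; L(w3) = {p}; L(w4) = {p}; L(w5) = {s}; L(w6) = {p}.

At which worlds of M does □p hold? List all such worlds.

Recall that □ψ holds at a world iff ψ holds at every accessible world, and ◇ψ holds iff ψ holds at some accessible world.
Let φ = □p. Evaluate φ at each world:
  w0 (successors {w2, w3}): φ is true.
  w1 (successors {w6}): φ is true.
  w2 (successors {w0, w2, w3, w5, w6}): φ is false.
  w3 (successors {w1, w2, w3, w6}): φ is false.
  w4 (successors {w1, w3, w4}): φ is false.
  w5 (successors {w0, w1, w2, w4, w6}): φ is false.
  w6 (successors {w1, w3, w5, w6}): φ is false.
For instance, at w3:
  At w3: □p requires p at every successor {w1, w2, w3, w6}.
    p fails at w1, so □p is false at w3.
Satisfying worlds: {w0, w1}

w0, w1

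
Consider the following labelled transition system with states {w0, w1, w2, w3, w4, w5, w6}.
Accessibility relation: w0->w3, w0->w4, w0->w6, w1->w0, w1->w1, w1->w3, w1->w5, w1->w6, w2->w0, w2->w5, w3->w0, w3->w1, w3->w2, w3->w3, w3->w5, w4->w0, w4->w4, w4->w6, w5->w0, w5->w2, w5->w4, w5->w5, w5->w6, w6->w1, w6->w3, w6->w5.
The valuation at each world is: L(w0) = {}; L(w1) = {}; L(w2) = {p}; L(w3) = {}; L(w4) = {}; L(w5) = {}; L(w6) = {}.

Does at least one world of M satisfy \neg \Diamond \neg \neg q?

Yes

Let φ = \neg \Diamond \neg \neg q. Evaluate φ at each world:
  w0 (successors {w3, w4, w6}): φ is true.
  w1 (successors {w0, w1, w3, w5, w6}): φ is true.
  w2 (successors {w0, w5}): φ is true.
  w3 (successors {w0, w1, w2, w3, w5}): φ is true.
  w4 (successors {w0, w4, w6}): φ is true.
  w5 (successors {w0, w2, w4, w5, w6}): φ is true.
  w6 (successors {w1, w3, w5}): φ is true.
Detail at w0 (witness):
  At w0: \Diamond \neg \neg q is false, so \neg \Diamond \neg \neg q is true.
    At w0: \Diamond \neg \neg q requires \neg \neg q at some successor in {w3, w4, w6}.
      At w3: \neg \neg q is false.
      At w4: \neg \neg q is false.
      At w6: \neg \neg q is false.
    So \Diamond \neg \neg q is false at w0.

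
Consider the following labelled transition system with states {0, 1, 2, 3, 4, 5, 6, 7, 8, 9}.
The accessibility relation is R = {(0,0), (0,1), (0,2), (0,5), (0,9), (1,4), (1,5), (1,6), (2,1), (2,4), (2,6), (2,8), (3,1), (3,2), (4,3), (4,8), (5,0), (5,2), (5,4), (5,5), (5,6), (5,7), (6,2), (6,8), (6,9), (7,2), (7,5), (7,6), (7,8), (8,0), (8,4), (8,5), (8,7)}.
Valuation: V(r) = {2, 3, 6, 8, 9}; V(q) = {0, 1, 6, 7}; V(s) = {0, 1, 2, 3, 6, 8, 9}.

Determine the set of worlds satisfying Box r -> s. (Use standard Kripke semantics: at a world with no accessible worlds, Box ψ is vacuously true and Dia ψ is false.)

Let φ = Box r -> s. Evaluate φ at each world:
  0 (successors {0, 1, 2, 5, 9}): φ is true.
  1 (successors {4, 5, 6}): φ is true.
  2 (successors {1, 4, 6, 8}): φ is true.
  3 (successors {1, 2}): φ is true.
  4 (successors {3, 8}): φ is false.
  5 (successors {0, 2, 4, 5, 6, 7}): φ is true.
  6 (successors {2, 8, 9}): φ is true.
  7 (successors {2, 5, 6, 8}): φ is true.
  8 (successors {0, 4, 5, 7}): φ is true.
  9 (successors ∅): φ is true.
For instance, at 8:
  At 8: Box r is false, s is true, so Box r -> s is true.
    At 8: Box r requires r at every successor {0, 4, 5, 7}.
      r fails at 0, so Box r is false at 8.
Satisfying worlds: {0, 1, 2, 3, 5, 6, 7, 8, 9}

0, 1, 2, 3, 5, 6, 7, 8, 9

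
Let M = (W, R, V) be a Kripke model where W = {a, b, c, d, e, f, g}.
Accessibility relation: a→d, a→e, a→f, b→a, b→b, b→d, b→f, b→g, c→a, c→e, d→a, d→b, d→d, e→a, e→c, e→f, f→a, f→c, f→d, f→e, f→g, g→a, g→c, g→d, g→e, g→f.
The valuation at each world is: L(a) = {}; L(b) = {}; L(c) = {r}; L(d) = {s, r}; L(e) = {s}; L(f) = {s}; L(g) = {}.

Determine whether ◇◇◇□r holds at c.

No

At c: ◇◇◇□r requires ◇◇□r at some successor in {a, e}.
  At a: ◇◇□r is false.
  At e: ◇◇□r is false.
So ◇◇◇□r is false at c.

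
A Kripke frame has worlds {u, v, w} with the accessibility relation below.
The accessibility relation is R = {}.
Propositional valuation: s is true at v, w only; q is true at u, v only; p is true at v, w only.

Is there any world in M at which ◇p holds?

No

Let φ = ◇p. Evaluate φ at each world:
  u (successors ∅): φ is false.
  v (successors ∅): φ is false.
  w (successors ∅): φ is false.
For instance, at u:
  At u: no accessible worlds, so ◇p is false.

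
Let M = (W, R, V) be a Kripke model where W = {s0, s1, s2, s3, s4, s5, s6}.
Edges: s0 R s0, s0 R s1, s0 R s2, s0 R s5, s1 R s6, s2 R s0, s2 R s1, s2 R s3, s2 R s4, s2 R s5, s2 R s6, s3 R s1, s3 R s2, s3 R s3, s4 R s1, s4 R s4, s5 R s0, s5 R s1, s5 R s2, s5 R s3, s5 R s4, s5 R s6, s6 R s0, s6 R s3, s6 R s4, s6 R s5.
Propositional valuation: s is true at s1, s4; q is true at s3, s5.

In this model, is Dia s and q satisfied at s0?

At s0: Dia s is true, q is false, so Dia s and q is false.
  At s0: Dia s requires s at some successor in {s0, s1, s2, s5}.
    s holds at s1, so Dia s is true at s0.

No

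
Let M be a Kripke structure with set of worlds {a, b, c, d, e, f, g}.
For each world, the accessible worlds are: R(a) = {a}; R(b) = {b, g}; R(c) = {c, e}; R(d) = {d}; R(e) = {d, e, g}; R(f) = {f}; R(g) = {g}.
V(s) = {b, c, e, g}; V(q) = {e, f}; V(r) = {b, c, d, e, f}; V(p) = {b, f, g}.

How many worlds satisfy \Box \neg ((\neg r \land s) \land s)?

Let φ = \Box \neg ((\neg r \land s) \land s). Evaluate φ at each world:
  a (successors {a}): φ is true.
  b (successors {b, g}): φ is false.
  c (successors {c, e}): φ is true.
  d (successors {d}): φ is true.
  e (successors {d, e, g}): φ is false.
  f (successors {f}): φ is true.
  g (successors {g}): φ is false.
For instance, at f:
  At f: \Box \neg ((\neg r \land s) \land s) requires \neg ((\neg r \land s) \land s) at every successor {f}.
    At f: \neg ((\neg r \land s) \land s) is true.
  So \Box \neg ((\neg r \land s) \land s) is true at f.
Satisfying worlds: {a, c, d, f}

4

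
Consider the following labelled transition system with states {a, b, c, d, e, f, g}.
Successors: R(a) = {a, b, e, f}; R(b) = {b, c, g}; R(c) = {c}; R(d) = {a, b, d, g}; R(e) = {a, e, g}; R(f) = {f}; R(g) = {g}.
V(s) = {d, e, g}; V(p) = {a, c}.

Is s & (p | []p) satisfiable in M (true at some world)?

No

Recall that []ψ holds at a world iff ψ holds at every accessible world, and <>ψ holds iff ψ holds at some accessible world.
Let φ = s & (p | []p). Evaluate φ at each world:
  a (successors {a, b, e, f}): φ is false.
  b (successors {b, c, g}): φ is false.
  c (successors {c}): φ is false.
  d (successors {a, b, d, g}): φ is false.
  e (successors {a, e, g}): φ is false.
  f (successors {f}): φ is false.
  g (successors {g}): φ is false.
For instance, at c:
  At c: s is false, p | []p is true, so s & (p | []p) is false.
    At c: p is true, []p is true, so p | []p is true.
      At c: []p requires p at every successor {c}.
        At c: p is true.
      So []p is true at c.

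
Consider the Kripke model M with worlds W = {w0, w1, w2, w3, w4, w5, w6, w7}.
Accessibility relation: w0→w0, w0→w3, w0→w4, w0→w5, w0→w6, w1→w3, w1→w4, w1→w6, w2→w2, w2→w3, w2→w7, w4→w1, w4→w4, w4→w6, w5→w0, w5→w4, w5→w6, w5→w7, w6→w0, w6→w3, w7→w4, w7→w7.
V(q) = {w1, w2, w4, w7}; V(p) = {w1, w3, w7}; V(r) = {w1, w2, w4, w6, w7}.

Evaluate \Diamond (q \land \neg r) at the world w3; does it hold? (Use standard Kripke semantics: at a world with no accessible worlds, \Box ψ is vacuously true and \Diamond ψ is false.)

Recall that \Diamond ψ holds at a world iff ψ holds at some accessible world.
At w3: no accessible worlds, so \Diamond (q \land \neg r) is false.

No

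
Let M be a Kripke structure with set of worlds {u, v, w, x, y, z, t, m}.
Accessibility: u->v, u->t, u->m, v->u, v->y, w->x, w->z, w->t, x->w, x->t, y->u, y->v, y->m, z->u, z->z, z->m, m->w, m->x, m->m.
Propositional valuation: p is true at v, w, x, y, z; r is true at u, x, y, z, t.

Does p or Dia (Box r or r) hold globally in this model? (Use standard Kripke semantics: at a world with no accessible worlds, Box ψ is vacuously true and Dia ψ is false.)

No

Let φ = p or Dia (Box r or r). Evaluate φ at each world:
  u (successors {v, t, m}): φ is true.
  v (successors {u, y}): φ is true.
  w (successors {x, z, t}): φ is true.
  x (successors {w, t}): φ is true.
  y (successors {u, v, m}): φ is true.
  z (successors {u, z, m}): φ is true.
  t (successors ∅): φ is false.
  m (successors {w, x, m}): φ is true.
Detail at t (counterexample):
  At t: p is false, Dia (Box r or r) is false, so p or Dia (Box r or r) is false.
    At t: no accessible worlds, so Dia (Box r or r) is false.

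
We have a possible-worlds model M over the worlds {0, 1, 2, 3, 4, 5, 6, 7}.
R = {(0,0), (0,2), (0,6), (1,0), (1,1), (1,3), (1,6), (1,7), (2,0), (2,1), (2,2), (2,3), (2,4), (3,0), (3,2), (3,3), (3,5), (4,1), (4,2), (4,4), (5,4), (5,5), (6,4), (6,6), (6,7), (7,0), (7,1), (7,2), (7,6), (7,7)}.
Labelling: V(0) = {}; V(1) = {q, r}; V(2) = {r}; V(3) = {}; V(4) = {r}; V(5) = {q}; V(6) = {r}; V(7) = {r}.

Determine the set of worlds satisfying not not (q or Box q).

1, 5

Let φ = not not (q or Box q). Evaluate φ at each world:
  0 (successors {0, 2, 6}): φ is false.
  1 (successors {0, 1, 3, 6, 7}): φ is true.
  2 (successors {0, 1, 2, 3, 4}): φ is false.
  3 (successors {0, 2, 3, 5}): φ is false.
  4 (successors {1, 2, 4}): φ is false.
  5 (successors {4, 5}): φ is true.
  6 (successors {4, 6, 7}): φ is false.
  7 (successors {0, 1, 2, 6, 7}): φ is false.
For instance, at 2:
  At 2: not (q or Box q) is true, so not not (q or Box q) is false.
    At 2: q or Box q is false, so not (q or Box q) is true.
      At 2: q is false, Box q is false, so q or Box q is false.
Satisfying worlds: {1, 5}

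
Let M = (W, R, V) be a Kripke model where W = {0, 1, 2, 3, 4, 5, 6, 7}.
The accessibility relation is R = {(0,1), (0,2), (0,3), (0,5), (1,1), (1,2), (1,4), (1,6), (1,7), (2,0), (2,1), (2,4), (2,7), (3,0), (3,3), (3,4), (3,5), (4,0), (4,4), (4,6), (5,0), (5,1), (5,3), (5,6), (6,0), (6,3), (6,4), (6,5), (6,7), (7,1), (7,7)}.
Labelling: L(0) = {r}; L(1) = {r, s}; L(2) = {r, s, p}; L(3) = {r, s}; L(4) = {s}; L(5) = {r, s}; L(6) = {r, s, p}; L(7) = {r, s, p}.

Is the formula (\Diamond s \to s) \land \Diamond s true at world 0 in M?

Recall that \Diamond ψ holds at a world iff ψ holds at some accessible world.
At 0: \Diamond s \to s is false, \Diamond s is true, so (\Diamond s \to s) \land \Diamond s is false.
  At 0: \Diamond s is true, s is false, so \Diamond s \to s is false.
    At 0: \Diamond s requires s at some successor in {1, 2, 3, 5}.
      s holds at 1, so \Diamond s is true at 0.
  At 0: \Diamond s requires s at some successor in {1, 2, 3, 5}.
    s holds at 1, so \Diamond s is true at 0.

No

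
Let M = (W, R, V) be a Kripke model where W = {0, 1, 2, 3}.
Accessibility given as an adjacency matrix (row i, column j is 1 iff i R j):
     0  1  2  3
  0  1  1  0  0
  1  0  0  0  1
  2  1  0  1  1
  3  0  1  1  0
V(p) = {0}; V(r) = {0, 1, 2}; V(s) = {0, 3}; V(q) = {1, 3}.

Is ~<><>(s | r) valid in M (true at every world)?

No

Recall that <>ψ holds at a world iff ψ holds at some accessible world.
Let φ = ~<><>(s | r). Evaluate φ at each world:
  0 (successors {0, 1}): φ is false.
  1 (successors {3}): φ is false.
  2 (successors {0, 2, 3}): φ is false.
  3 (successors {1, 2}): φ is false.
Detail at 0 (counterexample):
  At 0: <><>(s | r) is true, so ~<><>(s | r) is false.
    At 0: <><>(s | r) requires <>(s | r) at some successor in {0, 1}.
      <>(s | r) holds at 0, so <><>(s | r) is true at 0.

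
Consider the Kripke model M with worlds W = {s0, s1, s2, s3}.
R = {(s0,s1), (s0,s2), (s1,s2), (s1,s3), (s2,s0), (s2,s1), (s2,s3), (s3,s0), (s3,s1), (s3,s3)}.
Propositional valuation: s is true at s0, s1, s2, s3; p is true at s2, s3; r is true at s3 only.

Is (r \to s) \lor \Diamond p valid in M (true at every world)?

Let φ = (r \to s) \lor \Diamond p. Evaluate φ at each world:
  s0 (successors {s1, s2}): φ is true.
  s1 (successors {s2, s3}): φ is true.
  s2 (successors {s0, s1, s3}): φ is true.
  s3 (successors {s0, s1, s3}): φ is true.
For instance, at s3:
  At s3: r \to s is true, \Diamond p is true, so (r \to s) \lor \Diamond p is true.
    At s3: \Diamond p requires p at some successor in {s0, s1, s3}.
      p holds at s3, so \Diamond p is true at s3.

Yes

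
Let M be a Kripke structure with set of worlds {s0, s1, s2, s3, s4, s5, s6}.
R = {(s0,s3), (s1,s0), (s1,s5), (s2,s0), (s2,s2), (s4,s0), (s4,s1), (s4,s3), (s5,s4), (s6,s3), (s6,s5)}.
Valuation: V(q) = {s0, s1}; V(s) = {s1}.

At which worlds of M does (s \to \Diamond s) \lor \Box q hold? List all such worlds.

s0, s2, s3, s4, s5, s6

Let φ = (s \to \Diamond s) \lor \Box q. Evaluate φ at each world:
  s0 (successors {s3}): φ is true.
  s1 (successors {s0, s5}): φ is false.
  s2 (successors {s0, s2}): φ is true.
  s3 (successors ∅): φ is true.
  s4 (successors {s0, s1, s3}): φ is true.
  s5 (successors {s4}): φ is true.
  s6 (successors {s3, s5}): φ is true.
For instance, at s0:
  At s0: s \to \Diamond s is true, \Box q is false, so (s \to \Diamond s) \lor \Box q is true.
    At s0: s is false, \Diamond s is false, so s \to \Diamond s is true.
      At s0: \Diamond s requires s at some successor in {s3}.
        At s3: s is false.
      So \Diamond s is false at s0.
    At s0: \Box q requires q at every successor {s3}.
      q fails at s3, so \Box q is false at s0.
Satisfying worlds: {s0, s2, s3, s4, s5, s6}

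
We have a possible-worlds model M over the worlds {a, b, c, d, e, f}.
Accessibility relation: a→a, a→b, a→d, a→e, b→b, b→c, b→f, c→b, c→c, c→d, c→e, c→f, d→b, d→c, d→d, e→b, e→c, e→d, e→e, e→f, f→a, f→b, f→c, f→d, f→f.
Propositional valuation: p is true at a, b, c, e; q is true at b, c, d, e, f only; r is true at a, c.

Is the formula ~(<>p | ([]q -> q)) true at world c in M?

No

Recall that []ψ holds at a world iff ψ holds at every accessible world, and <>ψ holds iff ψ holds at some accessible world.
At c: <>p | ([]q -> q) is true, so ~(<>p | ([]q -> q)) is false.
  At c: <>p is true, []q -> q is true, so <>p | ([]q -> q) is true.
    At c: <>p requires p at some successor in {b, c, d, e, f}.
      p holds at b, so <>p is true at c.
    At c: []q is true, q is true, so []q -> q is true.
      At c: []q requires q at every successor {b, c, d, e, f}.
        At b: q is true.
        At c: q is true.
        At d: q is true.
        At e: q is true.
        At f: q is true.
      So []q is true at c.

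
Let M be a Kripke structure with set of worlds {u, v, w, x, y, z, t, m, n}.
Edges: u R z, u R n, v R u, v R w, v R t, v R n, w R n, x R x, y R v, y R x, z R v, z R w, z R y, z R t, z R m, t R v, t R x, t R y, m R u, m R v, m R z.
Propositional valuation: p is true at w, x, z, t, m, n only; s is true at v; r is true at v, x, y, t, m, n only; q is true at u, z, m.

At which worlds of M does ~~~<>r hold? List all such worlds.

Let φ = ~~~<>r. Evaluate φ at each world:
  u (successors {z, n}): φ is false.
  v (successors {u, w, t, n}): φ is false.
  w (successors {n}): φ is false.
  x (successors {x}): φ is false.
  y (successors {v, x}): φ is false.
  z (successors {v, w, y, t, m}): φ is false.
  t (successors {v, x, y}): φ is false.
  m (successors {u, v, z}): φ is false.
  n (successors ∅): φ is true.
For instance, at m:
  At m: ~~<>r is true, so ~~~<>r is false.
    At m: ~<>r is false, so ~~<>r is true.
      At m: <>r is true, so ~<>r is false.
Satisfying worlds: {n}

n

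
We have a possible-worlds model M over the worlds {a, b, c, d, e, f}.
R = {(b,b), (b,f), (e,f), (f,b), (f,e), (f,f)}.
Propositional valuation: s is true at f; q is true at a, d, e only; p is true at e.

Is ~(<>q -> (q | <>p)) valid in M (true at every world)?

Recall that <>ψ holds at a world iff ψ holds at some accessible world.
Let φ = ~(<>q -> (q | <>p)). Evaluate φ at each world:
  a (successors ∅): φ is false.
  b (successors {b, f}): φ is false.
  c (successors ∅): φ is false.
  d (successors ∅): φ is false.
  e (successors {f}): φ is false.
  f (successors {b, e, f}): φ is false.
Detail at a (counterexample):
  At a: <>q -> (q | <>p) is true, so ~(<>q -> (q | <>p)) is false.
    At a: <>q is false, q | <>p is true, so <>q -> (q | <>p) is true.
      At a: no accessible worlds, so <>q is false.
      At a: q is true, <>p is false, so q | <>p is true.

No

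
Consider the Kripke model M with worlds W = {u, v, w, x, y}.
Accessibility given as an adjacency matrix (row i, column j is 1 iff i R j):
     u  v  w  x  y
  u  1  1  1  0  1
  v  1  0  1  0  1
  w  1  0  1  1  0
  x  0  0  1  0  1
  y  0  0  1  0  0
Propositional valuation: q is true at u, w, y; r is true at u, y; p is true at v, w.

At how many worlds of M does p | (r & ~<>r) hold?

Recall that <>ψ holds at a world iff ψ holds at some accessible world.
Let φ = p | (r & ~<>r). Evaluate φ at each world:
  u (successors {u, v, w, y}): φ is false.
  v (successors {u, w, y}): φ is true.
  w (successors {u, w, x}): φ is true.
  x (successors {w, y}): φ is false.
  y (successors {w}): φ is true.
For instance, at v:
  At v: p is true, r & ~<>r is false, so p | (r & ~<>r) is true.
    At v: r is false, ~<>r is false, so r & ~<>r is false.
      At v: <>r is true, so ~<>r is false.
Satisfying worlds: {v, w, y}

3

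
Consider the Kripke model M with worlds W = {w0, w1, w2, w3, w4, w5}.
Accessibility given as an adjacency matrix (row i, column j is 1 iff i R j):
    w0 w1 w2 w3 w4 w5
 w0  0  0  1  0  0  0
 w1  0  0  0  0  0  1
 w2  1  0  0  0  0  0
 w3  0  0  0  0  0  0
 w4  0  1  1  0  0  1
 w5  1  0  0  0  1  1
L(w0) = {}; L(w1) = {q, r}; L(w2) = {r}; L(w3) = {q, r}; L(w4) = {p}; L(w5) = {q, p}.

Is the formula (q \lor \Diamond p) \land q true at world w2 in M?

No

Recall that \Diamond ψ holds at a world iff ψ holds at some accessible world.
At w2: q \lor \Diamond p is false, q is false, so (q \lor \Diamond p) \land q is false.
  At w2: q is false, \Diamond p is false, so q \lor \Diamond p is false.
    At w2: \Diamond p requires p at some successor in {w0}.
      At w0: p is false.
    So \Diamond p is false at w2.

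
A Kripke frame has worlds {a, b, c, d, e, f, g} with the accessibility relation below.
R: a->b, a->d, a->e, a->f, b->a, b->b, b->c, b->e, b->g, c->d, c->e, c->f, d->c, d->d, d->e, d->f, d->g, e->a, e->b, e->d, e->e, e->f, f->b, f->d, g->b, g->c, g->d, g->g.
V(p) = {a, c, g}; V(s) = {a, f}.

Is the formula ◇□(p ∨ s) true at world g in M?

At g: ◇□(p ∨ s) requires □(p ∨ s) at some successor in {b, c, d, g}.
  At b: □(p ∨ s) is false.
  At c: □(p ∨ s) is false.
  At d: □(p ∨ s) is false.
  At g: □(p ∨ s) is false.
So ◇□(p ∨ s) is false at g.

No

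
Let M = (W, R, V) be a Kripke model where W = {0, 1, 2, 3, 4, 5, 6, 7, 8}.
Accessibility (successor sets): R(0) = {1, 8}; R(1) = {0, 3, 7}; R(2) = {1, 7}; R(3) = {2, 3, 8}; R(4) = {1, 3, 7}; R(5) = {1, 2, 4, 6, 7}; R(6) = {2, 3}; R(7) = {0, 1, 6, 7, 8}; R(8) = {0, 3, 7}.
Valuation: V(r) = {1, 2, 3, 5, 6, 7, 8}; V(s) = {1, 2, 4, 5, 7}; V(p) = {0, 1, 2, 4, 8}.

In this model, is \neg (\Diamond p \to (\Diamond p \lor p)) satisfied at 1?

At 1: \Diamond p \to (\Diamond p \lor p) is true, so \neg (\Diamond p \to (\Diamond p \lor p)) is false.
  At 1: \Diamond p is true, \Diamond p \lor p is true, so \Diamond p \to (\Diamond p \lor p) is true.
    At 1: \Diamond p requires p at some successor in {0, 3, 7}.
      p holds at 0, so \Diamond p is true at 1.
    At 1: \Diamond p is true, p is true, so \Diamond p \lor p is true.
      At 1: \Diamond p requires p at some successor in {0, 3, 7}.
        p holds at 0, so \Diamond p is true at 1.

No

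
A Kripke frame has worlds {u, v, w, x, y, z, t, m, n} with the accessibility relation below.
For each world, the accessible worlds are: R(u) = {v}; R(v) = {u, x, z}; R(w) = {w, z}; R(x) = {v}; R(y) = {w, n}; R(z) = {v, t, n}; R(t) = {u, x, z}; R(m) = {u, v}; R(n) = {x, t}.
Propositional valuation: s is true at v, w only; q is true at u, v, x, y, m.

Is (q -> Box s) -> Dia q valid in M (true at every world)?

Let φ = (q -> Box s) -> Dia q. Evaluate φ at each world:
  u (successors {v}): φ is true.
  v (successors {u, x, z}): φ is true.
  w (successors {w, z}): φ is false.
  x (successors {v}): φ is true.
  y (successors {w, n}): φ is true.
  z (successors {v, t, n}): φ is true.
  t (successors {u, x, z}): φ is true.
  m (successors {u, v}): φ is true.
  n (successors {x, t}): φ is true.
Detail at w (counterexample):
  At w: q -> Box s is true, Dia q is false, so (q -> Box s) -> Dia q is false.
    At w: q is false, Box s is false, so q -> Box s is true.
      At w: Box s requires s at every successor {w, z}.
        s fails at z, so Box s is false at w.
    At w: Dia q requires q at some successor in {w, z}.
      At w: q is false.
      At z: q is false.
    So Dia q is false at w.

No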